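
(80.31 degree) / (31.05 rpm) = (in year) 1.367e-08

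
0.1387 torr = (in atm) 0.0001825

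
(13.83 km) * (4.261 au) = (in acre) 2.178e+12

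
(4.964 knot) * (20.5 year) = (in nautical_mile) 8.914e+05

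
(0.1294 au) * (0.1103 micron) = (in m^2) 2135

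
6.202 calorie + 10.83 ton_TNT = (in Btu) 4.295e+07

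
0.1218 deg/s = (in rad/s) 0.002126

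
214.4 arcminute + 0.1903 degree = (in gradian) 4.182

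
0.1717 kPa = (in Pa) 171.7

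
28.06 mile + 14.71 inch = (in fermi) 4.516e+19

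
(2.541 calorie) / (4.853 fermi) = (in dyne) 2.191e+20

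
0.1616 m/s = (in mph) 0.3615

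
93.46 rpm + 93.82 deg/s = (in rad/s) 11.42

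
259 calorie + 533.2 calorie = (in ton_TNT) 7.922e-07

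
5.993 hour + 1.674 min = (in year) 0.0006873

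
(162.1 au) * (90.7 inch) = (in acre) 1.38e+10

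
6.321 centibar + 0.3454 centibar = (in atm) 0.06579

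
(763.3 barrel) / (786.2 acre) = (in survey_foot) 0.0001251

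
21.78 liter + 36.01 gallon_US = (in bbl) 0.9944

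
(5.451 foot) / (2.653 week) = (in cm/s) 0.0001035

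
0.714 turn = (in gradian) 285.6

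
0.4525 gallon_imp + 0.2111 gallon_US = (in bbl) 0.01796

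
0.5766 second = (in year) 1.828e-08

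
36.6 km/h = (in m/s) 10.17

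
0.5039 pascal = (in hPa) 0.005039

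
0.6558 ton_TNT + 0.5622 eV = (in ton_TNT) 0.6558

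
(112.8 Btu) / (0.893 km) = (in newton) 133.3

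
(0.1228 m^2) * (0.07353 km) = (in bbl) 56.79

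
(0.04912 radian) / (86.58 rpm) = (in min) 9.029e-05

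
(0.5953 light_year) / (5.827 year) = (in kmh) 1.103e+08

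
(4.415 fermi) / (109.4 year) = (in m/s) 1.28e-24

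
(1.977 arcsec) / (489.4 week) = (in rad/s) 3.238e-14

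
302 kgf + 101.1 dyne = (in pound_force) 665.8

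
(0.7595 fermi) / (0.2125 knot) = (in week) 1.149e-20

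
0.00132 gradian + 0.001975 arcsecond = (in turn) 3.302e-06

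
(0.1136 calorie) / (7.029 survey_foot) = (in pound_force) 0.04987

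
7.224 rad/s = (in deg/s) 413.9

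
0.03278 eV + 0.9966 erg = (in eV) 6.22e+11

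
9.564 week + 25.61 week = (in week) 35.17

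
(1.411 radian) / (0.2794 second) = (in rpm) 48.22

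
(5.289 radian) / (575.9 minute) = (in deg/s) 0.00877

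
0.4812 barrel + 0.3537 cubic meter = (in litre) 430.2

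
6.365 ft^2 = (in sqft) 6.365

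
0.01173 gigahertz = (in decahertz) 1.173e+06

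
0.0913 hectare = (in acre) 0.2256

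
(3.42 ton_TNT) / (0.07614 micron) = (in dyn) 1.879e+22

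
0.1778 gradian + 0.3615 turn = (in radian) 2.274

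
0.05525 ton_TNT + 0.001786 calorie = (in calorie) 5.525e+07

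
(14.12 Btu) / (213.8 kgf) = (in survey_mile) 0.004415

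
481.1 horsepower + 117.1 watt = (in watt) 3.589e+05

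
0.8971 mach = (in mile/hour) 683.3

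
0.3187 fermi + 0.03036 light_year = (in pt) 8.142e+17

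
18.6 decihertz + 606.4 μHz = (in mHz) 1861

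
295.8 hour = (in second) 1.065e+06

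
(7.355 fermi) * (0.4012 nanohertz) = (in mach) 8.666e-27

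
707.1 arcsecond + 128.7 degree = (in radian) 2.25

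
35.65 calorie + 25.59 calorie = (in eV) 1.599e+21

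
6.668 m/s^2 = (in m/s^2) 6.668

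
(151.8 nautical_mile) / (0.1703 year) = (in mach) 0.0001537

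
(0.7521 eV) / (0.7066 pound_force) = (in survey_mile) 2.382e-23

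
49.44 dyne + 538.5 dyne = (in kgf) 0.0005995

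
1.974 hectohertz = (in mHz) 1.974e+05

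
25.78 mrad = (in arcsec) 5318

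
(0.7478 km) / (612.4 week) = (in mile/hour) 4.516e-06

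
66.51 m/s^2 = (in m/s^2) 66.51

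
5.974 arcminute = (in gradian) 0.1106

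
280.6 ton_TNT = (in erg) 1.174e+19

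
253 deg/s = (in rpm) 42.17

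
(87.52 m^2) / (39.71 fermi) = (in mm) 2.204e+18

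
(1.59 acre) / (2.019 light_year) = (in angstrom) 0.003369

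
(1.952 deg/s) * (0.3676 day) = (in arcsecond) 2.232e+08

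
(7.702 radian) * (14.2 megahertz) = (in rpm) 1.044e+09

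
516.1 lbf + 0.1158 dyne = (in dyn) 2.296e+08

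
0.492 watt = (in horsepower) 0.0006598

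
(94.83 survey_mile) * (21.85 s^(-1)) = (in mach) 9793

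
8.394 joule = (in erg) 8.394e+07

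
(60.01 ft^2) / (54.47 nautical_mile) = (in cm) 0.005527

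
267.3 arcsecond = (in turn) 0.0002062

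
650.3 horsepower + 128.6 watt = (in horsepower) 650.5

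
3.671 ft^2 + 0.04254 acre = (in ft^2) 1857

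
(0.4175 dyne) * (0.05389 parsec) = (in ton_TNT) 1.659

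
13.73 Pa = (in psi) 0.001991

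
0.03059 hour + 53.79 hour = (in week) 0.3204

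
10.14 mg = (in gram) 0.01014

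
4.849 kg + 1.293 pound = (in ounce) 191.7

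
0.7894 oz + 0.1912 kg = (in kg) 0.2136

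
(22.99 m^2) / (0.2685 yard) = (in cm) 9364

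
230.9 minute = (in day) 0.1603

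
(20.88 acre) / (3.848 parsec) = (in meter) 7.116e-13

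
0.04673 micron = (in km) 4.673e-11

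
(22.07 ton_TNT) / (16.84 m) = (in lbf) 1.233e+09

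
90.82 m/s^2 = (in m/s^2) 90.82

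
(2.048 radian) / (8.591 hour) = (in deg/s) 0.003794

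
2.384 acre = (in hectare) 0.9648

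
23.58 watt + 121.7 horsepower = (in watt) 9.078e+04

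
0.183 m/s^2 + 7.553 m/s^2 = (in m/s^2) 7.736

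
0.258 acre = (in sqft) 1.124e+04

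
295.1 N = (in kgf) 30.09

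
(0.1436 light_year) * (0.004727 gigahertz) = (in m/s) 6.422e+21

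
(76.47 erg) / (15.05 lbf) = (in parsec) 3.702e-24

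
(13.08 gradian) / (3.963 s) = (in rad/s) 0.05184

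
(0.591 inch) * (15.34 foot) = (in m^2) 0.07019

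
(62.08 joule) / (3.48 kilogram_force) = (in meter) 1.819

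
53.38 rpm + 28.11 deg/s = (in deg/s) 348.4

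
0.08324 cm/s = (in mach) 2.445e-06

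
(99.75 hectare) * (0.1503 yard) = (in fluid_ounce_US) 4.636e+09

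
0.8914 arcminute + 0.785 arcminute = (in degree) 0.02794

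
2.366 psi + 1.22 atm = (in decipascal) 1.399e+06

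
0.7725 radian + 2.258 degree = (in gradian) 51.69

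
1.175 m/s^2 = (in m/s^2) 1.175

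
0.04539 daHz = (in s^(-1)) 0.4539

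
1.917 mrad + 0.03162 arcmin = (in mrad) 1.926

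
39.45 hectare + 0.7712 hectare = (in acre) 99.39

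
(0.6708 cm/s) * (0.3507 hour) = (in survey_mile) 0.005262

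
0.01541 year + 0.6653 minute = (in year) 0.01541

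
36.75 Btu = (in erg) 3.877e+11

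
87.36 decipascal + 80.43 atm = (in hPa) 8.15e+04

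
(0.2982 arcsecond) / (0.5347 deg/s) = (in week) 2.561e-10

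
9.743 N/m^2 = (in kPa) 0.009743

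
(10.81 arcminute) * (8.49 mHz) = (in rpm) 0.0002549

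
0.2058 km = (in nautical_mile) 0.1111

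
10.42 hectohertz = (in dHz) 1.042e+04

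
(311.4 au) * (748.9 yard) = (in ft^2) 3.434e+17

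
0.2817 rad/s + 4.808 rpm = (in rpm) 7.498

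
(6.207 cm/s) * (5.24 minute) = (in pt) 5.532e+04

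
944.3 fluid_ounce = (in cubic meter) 0.02793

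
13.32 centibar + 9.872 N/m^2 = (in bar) 0.1333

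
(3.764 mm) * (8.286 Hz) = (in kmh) 0.1123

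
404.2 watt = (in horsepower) 0.542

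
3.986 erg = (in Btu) 3.778e-10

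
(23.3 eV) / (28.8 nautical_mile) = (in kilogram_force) 7.137e-24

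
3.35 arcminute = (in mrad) 0.9745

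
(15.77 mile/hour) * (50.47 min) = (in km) 21.35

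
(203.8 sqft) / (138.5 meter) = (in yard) 0.1495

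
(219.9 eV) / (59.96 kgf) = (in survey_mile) 3.723e-23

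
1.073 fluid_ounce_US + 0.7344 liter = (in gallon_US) 0.2024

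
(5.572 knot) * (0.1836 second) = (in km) 0.0005263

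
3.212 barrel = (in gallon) 134.9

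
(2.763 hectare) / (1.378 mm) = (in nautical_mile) 1.083e+04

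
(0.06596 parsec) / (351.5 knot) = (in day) 1.303e+08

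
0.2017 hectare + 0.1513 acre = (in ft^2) 2.83e+04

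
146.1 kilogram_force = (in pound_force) 322.1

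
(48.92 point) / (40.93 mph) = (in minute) 1.572e-05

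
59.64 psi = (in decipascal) 4.112e+06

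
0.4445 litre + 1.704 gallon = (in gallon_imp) 1.517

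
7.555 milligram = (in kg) 7.555e-06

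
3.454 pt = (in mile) 7.571e-07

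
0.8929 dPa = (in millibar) 0.0008929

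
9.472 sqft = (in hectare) 8.8e-05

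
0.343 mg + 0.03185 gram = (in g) 0.03219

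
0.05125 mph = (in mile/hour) 0.05125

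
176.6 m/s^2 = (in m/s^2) 176.6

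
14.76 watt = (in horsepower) 0.01979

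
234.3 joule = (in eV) 1.462e+21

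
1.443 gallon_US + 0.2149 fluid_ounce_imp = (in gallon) 1.445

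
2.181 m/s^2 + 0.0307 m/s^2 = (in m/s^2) 2.212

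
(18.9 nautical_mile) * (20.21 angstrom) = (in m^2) 7.074e-05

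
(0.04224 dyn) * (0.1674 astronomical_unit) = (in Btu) 10.03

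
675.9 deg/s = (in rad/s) 11.8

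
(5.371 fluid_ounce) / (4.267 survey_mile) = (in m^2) 2.313e-08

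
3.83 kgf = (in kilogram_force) 3.83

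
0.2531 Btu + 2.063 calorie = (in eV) 1.721e+21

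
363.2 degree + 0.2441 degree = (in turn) 1.01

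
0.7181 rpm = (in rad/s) 0.0752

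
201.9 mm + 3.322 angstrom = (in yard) 0.2208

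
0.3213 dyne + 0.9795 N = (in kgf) 0.09988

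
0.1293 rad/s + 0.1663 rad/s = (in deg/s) 16.94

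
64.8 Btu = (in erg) 6.837e+11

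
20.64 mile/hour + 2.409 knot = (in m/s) 10.47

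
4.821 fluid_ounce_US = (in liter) 0.1426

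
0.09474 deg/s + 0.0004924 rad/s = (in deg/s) 0.123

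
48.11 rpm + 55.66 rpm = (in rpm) 103.8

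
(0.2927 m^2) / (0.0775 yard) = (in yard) 4.517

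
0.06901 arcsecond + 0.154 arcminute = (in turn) 7.183e-06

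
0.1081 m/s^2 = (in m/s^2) 0.1081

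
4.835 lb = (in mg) 2.193e+06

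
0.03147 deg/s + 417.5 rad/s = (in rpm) 3987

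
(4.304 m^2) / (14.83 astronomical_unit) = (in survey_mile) 1.205e-15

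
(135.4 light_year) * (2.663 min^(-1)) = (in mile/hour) 1.272e+17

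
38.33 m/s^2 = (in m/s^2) 38.33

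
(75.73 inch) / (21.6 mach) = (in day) 3.027e-09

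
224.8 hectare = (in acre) 555.5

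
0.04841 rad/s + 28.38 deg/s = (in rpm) 5.192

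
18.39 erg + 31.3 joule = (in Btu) 0.02967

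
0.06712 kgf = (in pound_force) 0.148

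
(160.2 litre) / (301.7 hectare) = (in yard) 5.807e-08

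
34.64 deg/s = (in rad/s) 0.6046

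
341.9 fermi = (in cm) 3.419e-11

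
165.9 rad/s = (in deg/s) 9505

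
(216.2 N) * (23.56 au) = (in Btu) 7.222e+11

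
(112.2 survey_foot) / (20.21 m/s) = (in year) 5.366e-08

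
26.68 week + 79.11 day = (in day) 265.9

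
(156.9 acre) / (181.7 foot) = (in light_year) 1.212e-12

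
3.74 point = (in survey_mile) 8.198e-07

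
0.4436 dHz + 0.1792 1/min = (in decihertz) 0.4735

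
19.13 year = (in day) 6982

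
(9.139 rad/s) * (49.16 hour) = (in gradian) 1.03e+08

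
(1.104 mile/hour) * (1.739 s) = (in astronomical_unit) 5.737e-12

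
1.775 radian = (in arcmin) 6102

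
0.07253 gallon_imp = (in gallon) 0.0871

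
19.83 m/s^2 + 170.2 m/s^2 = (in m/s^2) 190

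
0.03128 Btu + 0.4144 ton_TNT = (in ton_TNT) 0.4144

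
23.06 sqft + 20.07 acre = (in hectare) 8.122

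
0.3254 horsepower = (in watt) 242.7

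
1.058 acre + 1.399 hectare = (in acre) 4.515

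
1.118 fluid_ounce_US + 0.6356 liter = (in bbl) 0.004206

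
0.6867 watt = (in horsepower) 0.0009209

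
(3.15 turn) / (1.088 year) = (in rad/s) 5.768e-07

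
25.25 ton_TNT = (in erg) 1.056e+18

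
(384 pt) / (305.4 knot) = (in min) 1.437e-05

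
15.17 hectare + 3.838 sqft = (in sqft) 1.633e+06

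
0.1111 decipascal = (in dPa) 0.1111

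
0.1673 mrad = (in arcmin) 0.5751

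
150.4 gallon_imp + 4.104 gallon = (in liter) 699.3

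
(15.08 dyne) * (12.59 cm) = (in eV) 1.185e+14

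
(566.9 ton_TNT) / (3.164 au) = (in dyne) 5.011e+05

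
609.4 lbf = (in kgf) 276.4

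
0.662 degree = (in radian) 0.01155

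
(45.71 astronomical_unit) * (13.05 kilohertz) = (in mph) 1.996e+17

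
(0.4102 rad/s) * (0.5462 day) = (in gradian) 1.232e+06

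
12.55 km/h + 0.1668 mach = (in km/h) 217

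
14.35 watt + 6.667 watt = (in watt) 21.02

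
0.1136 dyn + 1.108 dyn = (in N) 1.222e-05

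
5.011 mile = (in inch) 3.175e+05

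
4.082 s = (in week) 6.749e-06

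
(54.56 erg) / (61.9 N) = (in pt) 0.0002499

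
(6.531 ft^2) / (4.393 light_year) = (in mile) 9.071e-21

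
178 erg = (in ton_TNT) 4.254e-15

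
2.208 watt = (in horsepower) 0.002961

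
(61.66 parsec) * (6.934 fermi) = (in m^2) 1.319e+04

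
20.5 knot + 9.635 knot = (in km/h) 55.81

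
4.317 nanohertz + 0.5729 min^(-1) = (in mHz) 9.548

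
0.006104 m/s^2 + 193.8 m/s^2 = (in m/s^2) 193.8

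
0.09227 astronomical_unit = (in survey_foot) 4.529e+10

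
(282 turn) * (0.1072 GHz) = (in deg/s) 1.088e+13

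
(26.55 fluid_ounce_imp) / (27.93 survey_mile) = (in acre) 4.147e-12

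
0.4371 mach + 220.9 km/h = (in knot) 408.6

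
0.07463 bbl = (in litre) 11.87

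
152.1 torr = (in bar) 0.2028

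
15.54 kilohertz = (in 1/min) 9.324e+05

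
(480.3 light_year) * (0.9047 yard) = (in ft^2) 4.046e+19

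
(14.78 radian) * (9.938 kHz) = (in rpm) 1.403e+06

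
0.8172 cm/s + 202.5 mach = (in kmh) 2.482e+05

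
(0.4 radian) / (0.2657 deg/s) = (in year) 2.735e-06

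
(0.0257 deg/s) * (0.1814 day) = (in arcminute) 2.417e+04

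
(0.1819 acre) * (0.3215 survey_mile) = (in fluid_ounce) 1.288e+10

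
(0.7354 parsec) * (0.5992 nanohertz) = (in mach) 3.993e+04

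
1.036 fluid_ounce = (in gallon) 0.008094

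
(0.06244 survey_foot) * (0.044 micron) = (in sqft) 9.014e-09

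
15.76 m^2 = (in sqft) 169.6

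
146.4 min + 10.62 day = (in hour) 257.3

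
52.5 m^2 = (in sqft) 565.1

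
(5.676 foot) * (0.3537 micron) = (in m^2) 6.119e-07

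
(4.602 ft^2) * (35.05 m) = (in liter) 1.499e+04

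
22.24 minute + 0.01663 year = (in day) 6.085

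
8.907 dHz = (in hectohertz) 0.008907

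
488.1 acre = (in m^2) 1.975e+06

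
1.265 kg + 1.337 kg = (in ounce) 91.78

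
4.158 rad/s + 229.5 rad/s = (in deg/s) 1.339e+04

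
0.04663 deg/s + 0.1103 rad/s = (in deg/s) 6.366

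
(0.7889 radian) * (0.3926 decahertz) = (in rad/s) 3.097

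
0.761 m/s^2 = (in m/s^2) 0.761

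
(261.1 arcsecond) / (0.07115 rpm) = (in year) 5.387e-09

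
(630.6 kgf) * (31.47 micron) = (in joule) 0.1946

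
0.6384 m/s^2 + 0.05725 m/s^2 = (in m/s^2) 0.6956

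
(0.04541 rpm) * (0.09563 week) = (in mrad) 2.75e+05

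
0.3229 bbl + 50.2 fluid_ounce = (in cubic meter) 0.05282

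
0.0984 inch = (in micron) 2499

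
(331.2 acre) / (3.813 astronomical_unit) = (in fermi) 2.35e+09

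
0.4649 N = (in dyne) 4.649e+04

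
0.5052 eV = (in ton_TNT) 1.935e-29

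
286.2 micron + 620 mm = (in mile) 0.0003854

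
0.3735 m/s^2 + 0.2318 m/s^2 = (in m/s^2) 0.6053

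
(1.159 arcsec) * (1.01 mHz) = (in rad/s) 5.675e-09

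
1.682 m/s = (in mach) 0.00494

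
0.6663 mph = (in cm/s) 29.79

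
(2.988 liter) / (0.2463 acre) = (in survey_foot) 9.835e-06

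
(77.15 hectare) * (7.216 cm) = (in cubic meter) 5.567e+04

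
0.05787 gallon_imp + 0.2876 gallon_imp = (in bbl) 0.009878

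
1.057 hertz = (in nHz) 1.057e+09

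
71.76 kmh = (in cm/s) 1993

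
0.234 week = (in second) 1.415e+05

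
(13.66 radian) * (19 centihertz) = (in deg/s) 148.7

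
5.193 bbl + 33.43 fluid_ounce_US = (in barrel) 5.199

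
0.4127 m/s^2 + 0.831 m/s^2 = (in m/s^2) 1.244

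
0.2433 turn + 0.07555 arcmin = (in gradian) 97.32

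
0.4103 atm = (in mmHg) 311.8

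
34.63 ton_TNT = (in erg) 1.449e+18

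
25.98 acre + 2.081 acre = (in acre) 28.06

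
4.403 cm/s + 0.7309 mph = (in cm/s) 37.08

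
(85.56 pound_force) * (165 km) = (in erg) 6.28e+14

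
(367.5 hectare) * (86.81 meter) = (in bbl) 2.007e+09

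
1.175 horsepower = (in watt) 876.2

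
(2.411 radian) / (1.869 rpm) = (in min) 0.2053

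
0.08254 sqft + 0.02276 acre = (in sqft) 991.5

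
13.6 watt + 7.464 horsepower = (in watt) 5580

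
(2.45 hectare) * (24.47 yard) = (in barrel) 3.448e+06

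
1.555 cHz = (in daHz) 0.001555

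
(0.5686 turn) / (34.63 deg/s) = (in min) 0.09852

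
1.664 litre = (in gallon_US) 0.4396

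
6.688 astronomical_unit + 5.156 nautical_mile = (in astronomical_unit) 6.688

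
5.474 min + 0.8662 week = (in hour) 145.6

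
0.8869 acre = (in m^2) 3589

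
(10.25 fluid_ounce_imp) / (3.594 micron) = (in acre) 0.02002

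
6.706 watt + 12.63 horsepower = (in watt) 9425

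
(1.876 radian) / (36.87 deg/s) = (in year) 9.244e-08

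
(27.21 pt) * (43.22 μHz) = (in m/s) 4.149e-07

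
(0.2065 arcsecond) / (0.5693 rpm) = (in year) 5.325e-13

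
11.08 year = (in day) 4044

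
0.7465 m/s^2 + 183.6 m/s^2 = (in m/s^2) 184.3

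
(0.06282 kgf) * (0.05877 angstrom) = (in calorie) 8.653e-13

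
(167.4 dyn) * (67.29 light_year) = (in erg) 1.066e+22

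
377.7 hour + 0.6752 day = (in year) 0.04497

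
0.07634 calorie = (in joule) 0.3194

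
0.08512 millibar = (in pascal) 8.512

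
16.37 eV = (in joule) 2.623e-18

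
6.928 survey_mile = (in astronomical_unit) 7.453e-08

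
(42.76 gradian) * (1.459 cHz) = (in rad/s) 0.0098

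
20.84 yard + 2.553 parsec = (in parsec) 2.553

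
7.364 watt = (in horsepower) 0.009875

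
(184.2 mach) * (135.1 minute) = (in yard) 5.56e+08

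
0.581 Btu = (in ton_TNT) 1.465e-07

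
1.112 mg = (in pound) 2.452e-06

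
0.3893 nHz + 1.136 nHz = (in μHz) 0.001525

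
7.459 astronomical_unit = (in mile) 6.934e+08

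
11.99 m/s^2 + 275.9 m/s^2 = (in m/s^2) 287.9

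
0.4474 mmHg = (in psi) 0.008651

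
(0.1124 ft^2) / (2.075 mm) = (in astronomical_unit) 3.364e-11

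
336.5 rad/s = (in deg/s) 1.928e+04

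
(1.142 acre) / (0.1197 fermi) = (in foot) 1.267e+20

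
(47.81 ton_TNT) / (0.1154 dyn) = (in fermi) 1.733e+32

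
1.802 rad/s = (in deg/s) 103.2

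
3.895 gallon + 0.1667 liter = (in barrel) 0.09379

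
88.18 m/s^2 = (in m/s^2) 88.18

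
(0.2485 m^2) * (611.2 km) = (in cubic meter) 1.519e+05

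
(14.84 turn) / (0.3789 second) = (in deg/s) 1.41e+04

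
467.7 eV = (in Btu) 7.102e-20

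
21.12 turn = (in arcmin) 4.562e+05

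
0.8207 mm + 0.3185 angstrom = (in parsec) 2.66e-20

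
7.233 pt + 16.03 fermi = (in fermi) 2.552e+12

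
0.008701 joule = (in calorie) 0.00208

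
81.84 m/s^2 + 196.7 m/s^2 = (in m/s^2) 278.5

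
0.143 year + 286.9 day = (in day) 339.1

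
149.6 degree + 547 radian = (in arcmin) 1.889e+06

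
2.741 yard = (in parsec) 8.123e-17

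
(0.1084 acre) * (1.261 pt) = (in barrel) 1.227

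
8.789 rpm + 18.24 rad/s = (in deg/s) 1098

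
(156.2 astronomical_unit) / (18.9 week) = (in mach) 6004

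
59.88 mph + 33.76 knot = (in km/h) 158.9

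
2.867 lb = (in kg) 1.3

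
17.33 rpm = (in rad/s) 1.815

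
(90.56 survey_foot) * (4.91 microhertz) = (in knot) 0.0002634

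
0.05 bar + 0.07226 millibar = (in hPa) 50.07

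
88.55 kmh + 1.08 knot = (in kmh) 90.55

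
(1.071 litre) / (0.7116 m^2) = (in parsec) 4.878e-20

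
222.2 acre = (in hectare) 89.92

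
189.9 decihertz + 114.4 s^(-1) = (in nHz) 1.334e+11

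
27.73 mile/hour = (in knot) 24.1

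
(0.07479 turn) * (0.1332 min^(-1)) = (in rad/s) 0.001043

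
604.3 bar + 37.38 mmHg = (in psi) 8765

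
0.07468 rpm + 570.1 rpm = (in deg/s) 3421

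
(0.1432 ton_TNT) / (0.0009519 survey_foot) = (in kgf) 2.106e+11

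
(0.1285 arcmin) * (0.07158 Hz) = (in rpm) 2.555e-05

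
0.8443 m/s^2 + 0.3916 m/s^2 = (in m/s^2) 1.236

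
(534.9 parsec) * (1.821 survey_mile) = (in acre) 1.195e+19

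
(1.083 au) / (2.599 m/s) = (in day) 7.215e+05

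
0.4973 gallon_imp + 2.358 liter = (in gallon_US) 1.22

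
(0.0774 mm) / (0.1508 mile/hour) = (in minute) 1.914e-05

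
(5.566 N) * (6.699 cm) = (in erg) 3.729e+06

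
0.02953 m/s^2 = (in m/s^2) 0.02953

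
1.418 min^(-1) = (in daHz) 0.002363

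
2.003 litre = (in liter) 2.003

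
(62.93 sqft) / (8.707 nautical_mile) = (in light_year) 3.832e-20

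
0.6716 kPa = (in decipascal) 6716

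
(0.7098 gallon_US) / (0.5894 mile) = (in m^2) 2.833e-06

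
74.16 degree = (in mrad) 1294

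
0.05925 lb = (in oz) 0.948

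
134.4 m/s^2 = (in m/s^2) 134.4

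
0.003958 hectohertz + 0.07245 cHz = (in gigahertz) 3.965e-10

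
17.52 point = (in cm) 0.6181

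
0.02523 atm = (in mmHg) 19.17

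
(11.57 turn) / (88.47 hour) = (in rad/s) 0.0002283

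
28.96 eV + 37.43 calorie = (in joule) 156.6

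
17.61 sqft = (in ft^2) 17.61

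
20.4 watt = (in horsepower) 0.02736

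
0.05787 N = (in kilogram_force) 0.005901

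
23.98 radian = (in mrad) 2.398e+04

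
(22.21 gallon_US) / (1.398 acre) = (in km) 1.486e-08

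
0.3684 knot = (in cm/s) 18.95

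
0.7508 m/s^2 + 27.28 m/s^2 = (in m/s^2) 28.03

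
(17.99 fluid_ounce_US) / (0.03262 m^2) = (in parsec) 5.286e-19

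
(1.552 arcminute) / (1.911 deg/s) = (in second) 0.01354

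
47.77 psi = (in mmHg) 2470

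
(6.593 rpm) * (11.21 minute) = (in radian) 464.4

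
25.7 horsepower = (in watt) 1.916e+04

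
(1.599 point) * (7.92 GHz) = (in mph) 9.994e+06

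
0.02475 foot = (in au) 5.043e-14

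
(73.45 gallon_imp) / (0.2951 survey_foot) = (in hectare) 0.0003712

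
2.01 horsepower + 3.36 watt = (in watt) 1502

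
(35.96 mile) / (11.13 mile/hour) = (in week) 0.01923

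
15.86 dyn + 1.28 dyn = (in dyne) 17.14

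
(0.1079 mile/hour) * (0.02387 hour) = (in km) 0.004145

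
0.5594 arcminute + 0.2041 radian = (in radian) 0.2043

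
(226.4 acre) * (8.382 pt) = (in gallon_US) 7.157e+05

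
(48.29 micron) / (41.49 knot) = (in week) 3.741e-12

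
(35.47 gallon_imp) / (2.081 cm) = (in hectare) 0.0007749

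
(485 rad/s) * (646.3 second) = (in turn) 4.989e+04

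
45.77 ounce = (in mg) 1.298e+06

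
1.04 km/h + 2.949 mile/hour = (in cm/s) 160.7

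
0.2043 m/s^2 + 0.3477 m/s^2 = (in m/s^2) 0.552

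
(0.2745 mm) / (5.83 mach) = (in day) 1.6e-12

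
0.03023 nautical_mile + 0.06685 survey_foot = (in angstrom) 5.601e+11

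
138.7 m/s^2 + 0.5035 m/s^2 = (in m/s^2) 139.2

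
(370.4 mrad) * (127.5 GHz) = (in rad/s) 4.723e+10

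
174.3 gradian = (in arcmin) 9412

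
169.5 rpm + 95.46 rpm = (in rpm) 265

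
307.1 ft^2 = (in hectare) 0.002853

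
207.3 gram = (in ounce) 7.312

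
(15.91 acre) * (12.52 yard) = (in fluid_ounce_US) 2.492e+10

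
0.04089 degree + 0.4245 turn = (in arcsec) 5.503e+05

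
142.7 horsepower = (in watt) 1.064e+05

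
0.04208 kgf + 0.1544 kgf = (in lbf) 0.4332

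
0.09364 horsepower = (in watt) 69.83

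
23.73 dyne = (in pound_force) 5.335e-05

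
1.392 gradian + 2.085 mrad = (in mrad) 23.95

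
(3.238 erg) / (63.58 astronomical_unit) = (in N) 3.404e-20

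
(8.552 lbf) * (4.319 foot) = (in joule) 50.08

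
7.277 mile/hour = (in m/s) 3.253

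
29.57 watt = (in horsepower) 0.03965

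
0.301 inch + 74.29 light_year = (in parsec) 22.78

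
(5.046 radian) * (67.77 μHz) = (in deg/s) 0.01959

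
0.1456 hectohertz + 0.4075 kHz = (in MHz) 0.0004221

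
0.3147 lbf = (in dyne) 1.4e+05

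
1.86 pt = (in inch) 0.02583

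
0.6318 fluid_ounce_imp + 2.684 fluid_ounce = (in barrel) 0.0006122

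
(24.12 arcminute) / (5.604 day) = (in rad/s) 1.449e-08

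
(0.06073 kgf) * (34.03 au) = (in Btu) 2.874e+09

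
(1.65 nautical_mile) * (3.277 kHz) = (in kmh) 3.605e+07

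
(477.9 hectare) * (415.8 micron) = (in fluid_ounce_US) 6.719e+07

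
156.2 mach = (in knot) 1.034e+05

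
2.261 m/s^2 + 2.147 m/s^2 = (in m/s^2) 4.408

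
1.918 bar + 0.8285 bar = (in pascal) 2.746e+05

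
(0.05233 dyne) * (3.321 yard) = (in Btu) 1.506e-09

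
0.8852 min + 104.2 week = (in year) 1.998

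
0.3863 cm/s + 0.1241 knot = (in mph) 0.1515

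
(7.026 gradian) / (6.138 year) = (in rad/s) 5.702e-10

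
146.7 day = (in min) 2.112e+05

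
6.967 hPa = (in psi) 0.101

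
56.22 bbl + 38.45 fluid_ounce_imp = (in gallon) 2362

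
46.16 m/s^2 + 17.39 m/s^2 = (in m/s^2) 63.55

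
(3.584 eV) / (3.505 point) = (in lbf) 1.044e-16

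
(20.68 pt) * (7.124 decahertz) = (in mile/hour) 1.163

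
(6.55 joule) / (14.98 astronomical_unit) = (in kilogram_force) 2.98e-13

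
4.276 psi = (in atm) 0.291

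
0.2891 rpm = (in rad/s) 0.03027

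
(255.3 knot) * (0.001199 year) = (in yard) 5.431e+06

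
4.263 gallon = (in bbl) 0.1015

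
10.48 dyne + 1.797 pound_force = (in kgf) 0.8151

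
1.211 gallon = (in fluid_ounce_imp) 161.3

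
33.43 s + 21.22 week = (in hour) 3565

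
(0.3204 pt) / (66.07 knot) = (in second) 3.325e-06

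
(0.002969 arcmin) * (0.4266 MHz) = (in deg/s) 21.11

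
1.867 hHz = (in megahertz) 0.0001867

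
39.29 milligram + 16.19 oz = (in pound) 1.012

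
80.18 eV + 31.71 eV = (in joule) 1.793e-17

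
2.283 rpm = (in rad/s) 0.2391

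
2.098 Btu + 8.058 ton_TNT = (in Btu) 3.196e+07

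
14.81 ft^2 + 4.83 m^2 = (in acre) 0.001534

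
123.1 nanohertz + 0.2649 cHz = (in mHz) 2.649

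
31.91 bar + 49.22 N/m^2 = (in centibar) 3191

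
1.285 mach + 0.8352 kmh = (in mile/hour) 979.3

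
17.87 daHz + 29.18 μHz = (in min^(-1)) 1.072e+04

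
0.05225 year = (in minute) 2.746e+04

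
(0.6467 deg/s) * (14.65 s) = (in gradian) 10.53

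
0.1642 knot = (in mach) 0.0002481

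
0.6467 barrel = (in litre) 102.8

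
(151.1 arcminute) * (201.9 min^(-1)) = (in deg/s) 8.474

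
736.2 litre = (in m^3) 0.7362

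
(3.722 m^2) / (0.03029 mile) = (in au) 5.104e-13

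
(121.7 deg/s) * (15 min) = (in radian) 1912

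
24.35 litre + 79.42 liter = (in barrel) 0.6527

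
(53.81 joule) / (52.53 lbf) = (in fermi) 2.303e+14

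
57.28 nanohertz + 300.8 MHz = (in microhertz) 3.008e+14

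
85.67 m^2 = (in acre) 0.02117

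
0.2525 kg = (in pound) 0.5567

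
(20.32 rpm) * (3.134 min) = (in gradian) 2.547e+04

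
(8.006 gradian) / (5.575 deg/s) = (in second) 1.292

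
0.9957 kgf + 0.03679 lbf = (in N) 9.928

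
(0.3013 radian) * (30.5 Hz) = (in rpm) 87.75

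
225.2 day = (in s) 1.946e+07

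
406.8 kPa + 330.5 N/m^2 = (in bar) 4.071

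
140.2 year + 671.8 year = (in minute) 4.268e+08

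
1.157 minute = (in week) 0.0001148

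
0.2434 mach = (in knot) 161.1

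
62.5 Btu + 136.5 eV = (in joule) 6.594e+04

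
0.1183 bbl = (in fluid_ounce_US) 636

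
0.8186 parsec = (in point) 7.16e+19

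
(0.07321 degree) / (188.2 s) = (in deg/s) 0.000389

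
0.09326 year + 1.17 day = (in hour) 845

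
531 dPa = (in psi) 0.007702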